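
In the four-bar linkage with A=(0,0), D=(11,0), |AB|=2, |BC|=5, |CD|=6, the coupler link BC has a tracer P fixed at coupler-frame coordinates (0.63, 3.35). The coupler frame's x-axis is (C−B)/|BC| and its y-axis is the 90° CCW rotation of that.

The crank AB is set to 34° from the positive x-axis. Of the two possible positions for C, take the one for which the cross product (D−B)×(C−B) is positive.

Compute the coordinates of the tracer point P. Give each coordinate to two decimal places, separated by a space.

0.66 4.38

A=(0,0), D=(11.00,0)
B = A + 2.00·(cos34°, sin34°) = (1.6581, 1.1184)
|BD| = 9.4086
circle(B,5.00) ∩ circle(D,6.00): a=4.1197, h=2.8333
  candidates: C₊=(6.0854,3.4419) cross=26.658; C₋=(5.4118,-2.1846) cross=-26.658
  mode + wants cross > 0 → take C=(6.0854,3.4419) (cross=26.658)
ex = (C−B)/|BC| = (0.8855,0.4647); ey = (-0.4647,0.8855)
P = B + 0.63·ex + 3.35·ey = (0.6592,4.3775)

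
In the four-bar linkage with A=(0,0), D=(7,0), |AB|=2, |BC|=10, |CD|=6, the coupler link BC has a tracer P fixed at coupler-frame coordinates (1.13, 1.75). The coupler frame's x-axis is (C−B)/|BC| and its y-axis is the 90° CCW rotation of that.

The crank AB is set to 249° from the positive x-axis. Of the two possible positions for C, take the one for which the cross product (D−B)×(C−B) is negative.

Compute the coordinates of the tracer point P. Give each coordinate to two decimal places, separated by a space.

1.01 -0.71

A=(0,0), D=(7.00,0)
B = A + 2.00·(cos249°, sin249°) = (-0.7167, -1.8672)
|BD| = 7.9394
circle(B,10.00) ∩ circle(D,6.00): a=8.0002, h=5.9997
  candidates: C₊=(5.6481,5.8457) cross=47.634; C₋=(8.4701,-5.8171) cross=-47.634
  mode - wants cross < 0 → take C=(8.4701,-5.8171) (cross=-47.634)
ex = (C−B)/|BC| = (0.9187,-0.3950); ey = (0.3950,0.9187)
P = B + 1.13·ex + 1.75·ey = (1.0126,-0.7058)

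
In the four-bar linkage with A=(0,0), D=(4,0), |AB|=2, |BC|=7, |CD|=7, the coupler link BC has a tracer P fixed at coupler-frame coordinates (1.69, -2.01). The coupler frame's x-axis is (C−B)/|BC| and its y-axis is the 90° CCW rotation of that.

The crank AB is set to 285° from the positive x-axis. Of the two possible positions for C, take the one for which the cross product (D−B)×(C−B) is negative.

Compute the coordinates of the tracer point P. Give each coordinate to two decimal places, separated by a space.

A=(0,0), D=(4.00,0)
B = A + 2.00·(cos285°, sin285°) = (0.5176, -1.9319)
|BD| = 3.9823
circle(B,7.00) ∩ circle(D,7.00): a=1.9912, h=6.7108
  candidates: C₊=(-0.9967,4.9024) cross=26.725; C₋=(5.5143,-6.8342) cross=-26.725
  mode - wants cross < 0 → take C=(5.5143,-6.8342) (cross=-26.725)
ex = (C−B)/|BC| = (0.7138,-0.7003); ey = (0.7003,0.7138)
P = B + 1.69·ex + -2.01·ey = (0.3163,-4.5502)

0.32 -4.55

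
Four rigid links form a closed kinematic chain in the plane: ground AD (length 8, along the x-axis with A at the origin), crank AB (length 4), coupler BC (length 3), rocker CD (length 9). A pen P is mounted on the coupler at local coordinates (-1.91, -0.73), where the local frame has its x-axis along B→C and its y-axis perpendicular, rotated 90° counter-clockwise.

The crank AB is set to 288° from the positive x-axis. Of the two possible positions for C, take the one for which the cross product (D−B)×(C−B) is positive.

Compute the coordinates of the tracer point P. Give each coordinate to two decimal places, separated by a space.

A=(0,0), D=(8.00,0)
B = A + 4.00·(cos288°, sin288°) = (1.2361, -3.8042)
|BD| = 7.7603
circle(B,3.00) ∩ circle(D,9.00): a=-0.7588, h=2.9025
  candidates: C₊=(-0.8481,-1.6464) cross=22.524; C₋=(1.9975,-6.7060) cross=-22.524
  mode + wants cross > 0 → take C=(-0.8481,-1.6464) (cross=22.524)
ex = (C−B)/|BC| = (-0.6947,0.7193); ey = (-0.7193,-0.6947)
P = B + -1.91·ex + -0.73·ey = (3.0881,-4.6709)

3.09 -4.67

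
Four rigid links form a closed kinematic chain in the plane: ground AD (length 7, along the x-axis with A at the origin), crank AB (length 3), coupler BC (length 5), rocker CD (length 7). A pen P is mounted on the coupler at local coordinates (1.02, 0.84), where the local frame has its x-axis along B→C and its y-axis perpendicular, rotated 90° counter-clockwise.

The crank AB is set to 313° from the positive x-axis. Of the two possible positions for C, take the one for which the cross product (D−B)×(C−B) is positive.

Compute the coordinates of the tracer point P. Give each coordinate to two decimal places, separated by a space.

A=(0,0), D=(7.00,0)
B = A + 3.00·(cos313°, sin313°) = (2.0460, -2.1941)
|BD| = 5.4181
circle(B,5.00) ∩ circle(D,7.00): a=0.4943, h=4.9755
  candidates: C₊=(0.4831,2.5554) cross=26.958; C₋=(4.5128,-6.5432) cross=-26.958
  mode + wants cross > 0 → take C=(0.4831,2.5554) (cross=26.958)
ex = (C−B)/|BC| = (-0.3126,0.9499); ey = (-0.9499,-0.3126)
P = B + 1.02·ex + 0.84·ey = (0.9293,-1.4877)

0.93 -1.49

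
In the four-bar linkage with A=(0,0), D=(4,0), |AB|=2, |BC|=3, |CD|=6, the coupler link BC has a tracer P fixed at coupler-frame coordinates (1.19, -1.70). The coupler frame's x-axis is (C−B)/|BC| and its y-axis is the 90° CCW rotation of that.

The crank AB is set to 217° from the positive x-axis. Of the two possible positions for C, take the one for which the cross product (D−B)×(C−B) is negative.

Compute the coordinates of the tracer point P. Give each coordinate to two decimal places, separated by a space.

A=(0,0), D=(4.00,0)
B = A + 2.00·(cos217°, sin217°) = (-1.5973, -1.2036)
|BD| = 5.7252
circle(B,3.00) ∩ circle(D,6.00): a=0.5046, h=2.9573
  candidates: C₊=(-1.7256,1.7936) cross=16.931; C₋=(-0.4822,-3.9887) cross=-16.931
  mode - wants cross < 0 → take C=(-0.4822,-3.9887) (cross=-16.931)
ex = (C−B)/|BC| = (0.3717,-0.9284); ey = (0.9284,0.3717)
P = B + 1.19·ex + -1.70·ey = (-2.7332,-2.9402)

-2.73 -2.94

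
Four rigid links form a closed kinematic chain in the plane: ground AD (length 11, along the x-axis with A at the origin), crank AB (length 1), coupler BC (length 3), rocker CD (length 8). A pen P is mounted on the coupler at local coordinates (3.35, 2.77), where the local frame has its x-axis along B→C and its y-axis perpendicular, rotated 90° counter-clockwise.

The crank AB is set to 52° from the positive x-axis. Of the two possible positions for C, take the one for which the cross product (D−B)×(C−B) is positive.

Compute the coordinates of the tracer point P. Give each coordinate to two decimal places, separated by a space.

A=(0,0), D=(11.00,0)
B = A + 1.00·(cos52°, sin52°) = (0.6157, 0.7880)
|BD| = 10.4142
circle(B,3.00) ∩ circle(D,8.00): a=2.5665, h=1.5535
  candidates: C₊=(3.2923,2.1428) cross=16.178; C₋=(3.0572,-0.9552) cross=-16.178
  mode + wants cross > 0 → take C=(3.2923,2.1428) (cross=16.178)
ex = (C−B)/|BC| = (0.8922,0.4516); ey = (-0.4516,0.8922)
P = B + 3.35·ex + 2.77·ey = (2.3537,4.7723)

2.35 4.77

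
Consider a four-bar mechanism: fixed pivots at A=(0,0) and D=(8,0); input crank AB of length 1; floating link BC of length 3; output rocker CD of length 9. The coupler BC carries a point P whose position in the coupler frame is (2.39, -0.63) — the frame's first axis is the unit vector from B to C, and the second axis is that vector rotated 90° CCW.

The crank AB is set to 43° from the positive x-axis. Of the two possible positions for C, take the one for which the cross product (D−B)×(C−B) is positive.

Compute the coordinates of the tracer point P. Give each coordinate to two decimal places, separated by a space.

A=(0,0), D=(8.00,0)
B = A + 1.00·(cos43°, sin43°) = (0.7314, 0.6820)
|BD| = 7.3006
circle(B,3.00) ∩ circle(D,9.00): a=-1.2808, h=2.7128
  candidates: C₊=(-0.2905,3.5026) cross=19.805; C₋=(-0.7973,-1.8993) cross=-19.805
  mode + wants cross > 0 → take C=(-0.2905,3.5026) (cross=19.805)
ex = (C−B)/|BC| = (-0.3406,0.9402); ey = (-0.9402,-0.3406)
P = B + 2.39·ex + -0.63·ey = (0.5096,3.1437)

0.51 3.14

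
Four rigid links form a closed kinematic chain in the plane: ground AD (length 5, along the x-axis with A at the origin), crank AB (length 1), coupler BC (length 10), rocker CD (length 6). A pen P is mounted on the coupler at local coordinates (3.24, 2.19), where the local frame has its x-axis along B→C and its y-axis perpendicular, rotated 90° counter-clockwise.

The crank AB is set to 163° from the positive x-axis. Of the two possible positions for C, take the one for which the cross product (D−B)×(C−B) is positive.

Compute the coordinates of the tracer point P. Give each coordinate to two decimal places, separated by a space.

0.72 3.83

A=(0,0), D=(5.00,0)
B = A + 1.00·(cos163°, sin163°) = (-0.9563, 0.2924)
|BD| = 5.9635
circle(B,10.00) ∩ circle(D,6.00): a=8.3477, h=5.5059
  candidates: C₊=(7.6513,5.3824) cross=32.835; C₋=(7.1115,-5.6162) cross=-32.835
  mode + wants cross > 0 → take C=(7.6513,5.3824) (cross=32.835)
ex = (C−B)/|BC| = (0.8608,0.5090); ey = (-0.5090,0.8608)
P = B + 3.24·ex + 2.19·ey = (0.7178,3.8266)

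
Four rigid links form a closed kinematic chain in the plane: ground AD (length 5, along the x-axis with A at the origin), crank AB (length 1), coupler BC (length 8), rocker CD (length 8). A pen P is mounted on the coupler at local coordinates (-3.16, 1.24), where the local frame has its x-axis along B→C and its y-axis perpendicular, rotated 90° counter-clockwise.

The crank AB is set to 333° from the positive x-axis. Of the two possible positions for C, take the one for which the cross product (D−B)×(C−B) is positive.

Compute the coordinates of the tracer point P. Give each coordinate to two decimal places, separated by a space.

A=(0,0), D=(5.00,0)
B = A + 1.00·(cos333°, sin333°) = (0.8910, -0.4540)
|BD| = 4.1340
circle(B,8.00) ∩ circle(D,8.00): a=2.0670, h=7.7284
  candidates: C₊=(2.0968,7.4546) cross=31.949; C₋=(3.7942,-7.9086) cross=-31.949
  mode + wants cross > 0 → take C=(2.0968,7.4546) (cross=31.949)
ex = (C−B)/|BC| = (0.1507,0.9886); ey = (-0.9886,0.1507)
P = B + -3.16·ex + 1.24·ey = (-0.8111,-3.3910)

-0.81 -3.39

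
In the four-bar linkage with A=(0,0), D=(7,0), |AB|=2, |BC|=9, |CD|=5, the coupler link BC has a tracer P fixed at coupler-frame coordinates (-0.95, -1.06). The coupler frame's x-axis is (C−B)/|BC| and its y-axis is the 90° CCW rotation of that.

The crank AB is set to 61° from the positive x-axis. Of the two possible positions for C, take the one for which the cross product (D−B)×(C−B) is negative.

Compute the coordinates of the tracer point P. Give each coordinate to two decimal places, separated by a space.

A=(0,0), D=(7.00,0)
B = A + 2.00·(cos61°, sin61°) = (0.9696, 1.7492)
|BD| = 6.2790
circle(B,9.00) ∩ circle(D,5.00): a=7.5988, h=4.8227
  candidates: C₊=(9.6111,4.2640) cross=30.281; C₋=(6.9241,-4.9994) cross=-30.281
  mode - wants cross < 0 → take C=(6.9241,-4.9994) (cross=-30.281)
ex = (C−B)/|BC| = (0.6616,-0.7499); ey = (0.7499,0.6616)
P = B + -0.95·ex + -1.06·ey = (-0.4537,1.7603)

-0.45 1.76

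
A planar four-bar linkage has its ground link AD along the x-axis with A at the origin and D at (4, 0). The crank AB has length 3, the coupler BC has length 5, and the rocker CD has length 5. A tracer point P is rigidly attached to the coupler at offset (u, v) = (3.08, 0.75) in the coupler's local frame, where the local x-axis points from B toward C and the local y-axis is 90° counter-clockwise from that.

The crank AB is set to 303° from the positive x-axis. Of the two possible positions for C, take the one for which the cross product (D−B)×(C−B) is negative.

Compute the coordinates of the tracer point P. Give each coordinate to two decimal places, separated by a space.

4.76 -3.03

A=(0,0), D=(4.00,0)
B = A + 3.00·(cos303°, sin303°) = (1.6339, -2.5160)
|BD| = 3.4538
circle(B,5.00) ∩ circle(D,5.00): a=1.7269, h=4.6923
  candidates: C₊=(-0.6013,1.9566) cross=16.206; C₋=(6.2352,-4.4726) cross=-16.206
  mode - wants cross < 0 → take C=(6.2352,-4.4726) (cross=-16.206)
ex = (C−B)/|BC| = (0.9203,-0.3913); ey = (0.3913,0.9203)
P = B + 3.08·ex + 0.75·ey = (4.7618,-3.0311)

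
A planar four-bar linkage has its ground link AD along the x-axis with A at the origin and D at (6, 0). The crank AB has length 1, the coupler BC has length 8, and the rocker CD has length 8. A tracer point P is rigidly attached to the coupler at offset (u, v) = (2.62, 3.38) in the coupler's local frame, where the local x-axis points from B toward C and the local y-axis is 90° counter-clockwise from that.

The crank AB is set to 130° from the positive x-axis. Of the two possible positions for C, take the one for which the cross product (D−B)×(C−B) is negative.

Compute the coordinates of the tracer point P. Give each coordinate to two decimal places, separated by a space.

A=(0,0), D=(6.00,0)
B = A + 1.00·(cos130°, sin130°) = (-0.6428, 0.7660)
|BD| = 6.6868
circle(B,8.00) ∩ circle(D,8.00): a=3.3434, h=7.2678
  candidates: C₊=(3.5112,7.6030) cross=48.599; C₋=(1.8460,-6.8370) cross=-48.599
  mode - wants cross < 0 → take C=(1.8460,-6.8370) (cross=-48.599)
ex = (C−B)/|BC| = (0.3111,-0.9504); ey = (0.9504,0.3111)
P = B + 2.62·ex + 3.38·ey = (3.3846,-0.6724)

3.38 -0.67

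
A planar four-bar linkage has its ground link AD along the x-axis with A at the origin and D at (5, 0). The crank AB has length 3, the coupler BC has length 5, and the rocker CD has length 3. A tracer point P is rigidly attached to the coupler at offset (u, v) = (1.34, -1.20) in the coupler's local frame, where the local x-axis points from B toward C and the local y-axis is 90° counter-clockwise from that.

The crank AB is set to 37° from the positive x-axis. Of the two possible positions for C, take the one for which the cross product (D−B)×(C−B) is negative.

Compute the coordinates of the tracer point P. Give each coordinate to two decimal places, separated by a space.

A=(0,0), D=(5.00,0)
B = A + 3.00·(cos37°, sin37°) = (2.3959, 1.8054)
|BD| = 3.1687
circle(B,5.00) ∩ circle(D,3.00): a=4.1090, h=2.8488
  candidates: C₊=(7.3959,1.8054) cross=9.027; C₋=(4.1496,-2.8769) cross=-9.027
  mode - wants cross < 0 → take C=(4.1496,-2.8769) (cross=-9.027)
ex = (C−B)/|BC| = (0.3507,-0.9365); ey = (0.9365,0.3507)
P = B + 1.34·ex + -1.20·ey = (1.7421,0.1297)

1.74 0.13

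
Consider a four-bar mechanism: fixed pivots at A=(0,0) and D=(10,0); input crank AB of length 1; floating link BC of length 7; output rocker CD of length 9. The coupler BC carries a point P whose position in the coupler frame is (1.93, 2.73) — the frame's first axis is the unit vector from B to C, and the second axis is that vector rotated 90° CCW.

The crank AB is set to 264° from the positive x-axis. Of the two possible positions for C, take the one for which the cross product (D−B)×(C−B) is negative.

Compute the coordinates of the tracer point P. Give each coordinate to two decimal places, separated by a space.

3.24 -0.97

A=(0,0), D=(10.00,0)
B = A + 1.00·(cos264°, sin264°) = (-0.1045, -0.9945)
|BD| = 10.1534
circle(B,7.00) ∩ circle(D,9.00): a=3.5008, h=6.0617
  candidates: C₊=(2.7857,5.3809) cross=61.546; C₋=(3.9732,-6.6842) cross=-61.546
  mode - wants cross < 0 → take C=(3.9732,-6.6842) (cross=-61.546)
ex = (C−B)/|BC| = (0.5825,-0.8128); ey = (0.8128,0.5825)
P = B + 1.93·ex + 2.73·ey = (3.2387,-0.9729)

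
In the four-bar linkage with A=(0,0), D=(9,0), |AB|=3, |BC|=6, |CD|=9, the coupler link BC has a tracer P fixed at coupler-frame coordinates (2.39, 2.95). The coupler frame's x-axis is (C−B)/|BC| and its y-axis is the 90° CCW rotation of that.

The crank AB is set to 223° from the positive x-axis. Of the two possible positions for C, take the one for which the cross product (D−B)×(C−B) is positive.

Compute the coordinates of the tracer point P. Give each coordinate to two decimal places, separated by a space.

A=(0,0), D=(9.00,0)
B = A + 3.00·(cos223°, sin223°) = (-2.1941, -2.0460)
|BD| = 11.3795
circle(B,6.00) ∩ circle(D,9.00): a=3.7125, h=4.7135
  candidates: C₊=(0.6105,3.2582) cross=53.637; C₋=(2.3054,-6.0152) cross=-53.637
  mode + wants cross > 0 → take C=(0.6105,3.2582) (cross=53.637)
ex = (C−B)/|BC| = (0.4674,0.8840); ey = (-0.8840,0.4674)
P = B + 2.39·ex + 2.95·ey = (-3.6848,1.4457)

-3.68 1.45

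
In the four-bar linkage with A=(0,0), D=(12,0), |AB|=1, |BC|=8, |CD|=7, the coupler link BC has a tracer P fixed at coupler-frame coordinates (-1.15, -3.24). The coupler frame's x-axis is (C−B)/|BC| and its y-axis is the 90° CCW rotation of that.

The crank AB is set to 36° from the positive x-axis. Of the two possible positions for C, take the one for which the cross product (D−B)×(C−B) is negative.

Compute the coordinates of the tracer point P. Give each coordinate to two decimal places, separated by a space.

-2.20 -1.08

A=(0,0), D=(12.00,0)
B = A + 1.00·(cos36°, sin36°) = (0.8090, 0.5878)
|BD| = 11.2064
circle(B,8.00) ∩ circle(D,7.00): a=6.2725, h=4.9655
  candidates: C₊=(7.3333,5.2175) cross=55.645; C₋=(6.8124,-4.6999) cross=-55.645
  mode - wants cross < 0 → take C=(6.8124,-4.6999) (cross=-55.645)
ex = (C−B)/|BC| = (0.7504,-0.6610); ey = (0.6610,0.7504)
P = B + -1.15·ex + -3.24·ey = (-2.1955,-1.0835)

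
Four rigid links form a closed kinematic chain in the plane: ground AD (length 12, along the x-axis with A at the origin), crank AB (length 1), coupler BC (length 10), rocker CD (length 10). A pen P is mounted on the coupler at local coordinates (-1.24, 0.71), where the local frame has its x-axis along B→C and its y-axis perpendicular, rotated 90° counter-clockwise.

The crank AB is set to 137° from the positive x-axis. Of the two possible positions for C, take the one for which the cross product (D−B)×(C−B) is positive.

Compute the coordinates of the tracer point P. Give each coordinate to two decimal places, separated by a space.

A=(0,0), D=(12.00,0)
B = A + 1.00·(cos137°, sin137°) = (-0.7314, 0.6820)
|BD| = 12.7496
circle(B,10.00) ∩ circle(D,10.00): a=6.3748, h=7.7047
  candidates: C₊=(6.0465,8.0346) cross=98.231; C₋=(5.2222,-7.3526) cross=-98.231
  mode + wants cross > 0 → take C=(6.0465,8.0346) (cross=98.231)
ex = (C−B)/|BC| = (0.6778,0.7353); ey = (-0.7353,0.6778)
P = B + -1.24·ex + 0.71·ey = (-2.0938,0.2515)

-2.09 0.25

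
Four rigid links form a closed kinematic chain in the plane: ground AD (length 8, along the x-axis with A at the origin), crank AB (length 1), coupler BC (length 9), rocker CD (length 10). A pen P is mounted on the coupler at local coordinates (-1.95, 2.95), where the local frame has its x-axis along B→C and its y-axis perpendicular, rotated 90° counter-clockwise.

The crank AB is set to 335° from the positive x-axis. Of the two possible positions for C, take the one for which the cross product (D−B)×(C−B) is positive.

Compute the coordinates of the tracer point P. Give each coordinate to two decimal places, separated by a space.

-2.36 -1.78

A=(0,0), D=(8.00,0)
B = A + 1.00·(cos335°, sin335°) = (0.9063, -0.4226)
|BD| = 7.1063
circle(B,9.00) ∩ circle(D,10.00): a=2.2163, h=8.7228
  candidates: C₊=(2.5999,8.4166) cross=61.987; C₋=(3.6374,-8.9982) cross=-61.987
  mode + wants cross > 0 → take C=(2.5999,8.4166) (cross=61.987)
ex = (C−B)/|BC| = (0.1882,0.9821); ey = (-0.9821,0.1882)
P = B + -1.95·ex + 2.95·ey = (-2.3579,-1.7827)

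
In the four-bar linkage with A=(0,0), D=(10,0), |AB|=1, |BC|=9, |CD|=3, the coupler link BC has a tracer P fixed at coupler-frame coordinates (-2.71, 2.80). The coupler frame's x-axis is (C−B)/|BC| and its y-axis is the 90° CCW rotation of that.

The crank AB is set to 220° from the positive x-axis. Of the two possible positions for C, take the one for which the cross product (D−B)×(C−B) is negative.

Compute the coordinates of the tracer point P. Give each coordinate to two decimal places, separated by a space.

-2.91 2.61

A=(0,0), D=(10.00,0)
B = A + 1.00·(cos220°, sin220°) = (-0.7660, -0.6428)
|BD| = 10.7852
circle(B,9.00) ∩ circle(D,3.00): a=8.7305, h=2.1859
  candidates: C₊=(7.8187,2.0596) cross=23.575; C₋=(8.0792,-2.3045) cross=-23.575
  mode - wants cross < 0 → take C=(8.0792,-2.3045) (cross=-23.575)
ex = (C−B)/|BC| = (0.9828,-0.1846); ey = (0.1846,0.9828)
P = B + -2.71·ex + 2.80·ey = (-2.9125,2.6094)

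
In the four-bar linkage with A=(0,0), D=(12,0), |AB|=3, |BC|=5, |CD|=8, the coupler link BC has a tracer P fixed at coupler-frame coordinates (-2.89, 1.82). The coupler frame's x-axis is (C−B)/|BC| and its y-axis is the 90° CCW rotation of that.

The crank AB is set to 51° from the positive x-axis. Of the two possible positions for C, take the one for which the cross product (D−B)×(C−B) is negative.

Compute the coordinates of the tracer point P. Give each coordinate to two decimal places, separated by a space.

2.11 5.74

A=(0,0), D=(12.00,0)
B = A + 3.00·(cos51°, sin51°) = (1.8880, 2.3314)
|BD| = 10.3773
circle(B,5.00) ∩ circle(D,8.00): a=3.3096, h=3.7479
  candidates: C₊=(5.9549,5.2400) cross=38.893; C₋=(4.2709,-2.0642) cross=-38.893
  mode - wants cross < 0 → take C=(4.2709,-2.0642) (cross=-38.893)
ex = (C−B)/|BC| = (0.4766,-0.8791); ey = (0.8791,0.4766)
P = B + -2.89·ex + 1.82·ey = (2.1106,5.7395)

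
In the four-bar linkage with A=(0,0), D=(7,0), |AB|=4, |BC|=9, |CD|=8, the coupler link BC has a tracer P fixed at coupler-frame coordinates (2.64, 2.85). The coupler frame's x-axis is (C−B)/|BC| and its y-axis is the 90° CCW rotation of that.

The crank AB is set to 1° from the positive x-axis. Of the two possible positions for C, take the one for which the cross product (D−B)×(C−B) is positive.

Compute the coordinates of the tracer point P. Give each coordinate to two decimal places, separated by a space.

2.86 3.78

A=(0,0), D=(7.00,0)
B = A + 4.00·(cos1°, sin1°) = (3.9994, 0.0698)
|BD| = 3.0014
circle(B,9.00) ∩ circle(D,8.00): a=4.3327, h=7.8885
  candidates: C₊=(8.5144,7.8554) cross=23.677; C₋=(8.1474,-7.9173) cross=-23.677
  mode + wants cross > 0 → take C=(8.5144,7.8554) (cross=23.677)
ex = (C−B)/|BC| = (0.5017,0.8651); ey = (-0.8651,0.5017)
P = B + 2.64·ex + 2.85·ey = (2.8584,3.7833)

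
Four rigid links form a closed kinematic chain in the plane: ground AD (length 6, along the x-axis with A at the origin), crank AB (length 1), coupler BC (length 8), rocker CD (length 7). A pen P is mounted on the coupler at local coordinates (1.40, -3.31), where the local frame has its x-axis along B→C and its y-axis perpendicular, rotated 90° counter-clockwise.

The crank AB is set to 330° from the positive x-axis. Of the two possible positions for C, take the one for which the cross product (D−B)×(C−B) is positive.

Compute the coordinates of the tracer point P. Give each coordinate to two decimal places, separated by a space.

4.46 -0.61

A=(0,0), D=(6.00,0)
B = A + 1.00·(cos330°, sin330°) = (0.8660, -0.5000)
|BD| = 5.1583
circle(B,8.00) ∩ circle(D,7.00): a=4.0331, h=6.9090
  candidates: C₊=(4.2104,6.7674) cross=35.638; C₋=(5.5498,-6.9855) cross=-35.638
  mode + wants cross > 0 → take C=(4.2104,6.7674) (cross=35.638)
ex = (C−B)/|BC| = (0.4181,0.9084); ey = (-0.9084,0.4181)
P = B + 1.40·ex + -3.31·ey = (4.4582,-0.6120)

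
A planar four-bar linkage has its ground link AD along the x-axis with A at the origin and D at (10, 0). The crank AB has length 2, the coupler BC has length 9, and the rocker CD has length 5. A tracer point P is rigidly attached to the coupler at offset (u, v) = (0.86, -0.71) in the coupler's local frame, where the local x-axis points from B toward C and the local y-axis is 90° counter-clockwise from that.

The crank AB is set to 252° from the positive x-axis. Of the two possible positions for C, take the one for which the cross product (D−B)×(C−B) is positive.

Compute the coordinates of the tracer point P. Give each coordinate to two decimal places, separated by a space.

A=(0,0), D=(10.00,0)
B = A + 2.00·(cos252°, sin252°) = (-0.6180, -1.9021)
|BD| = 10.7871
circle(B,9.00) ∩ circle(D,5.00): a=7.9892, h=4.1439
  candidates: C₊=(6.5153,3.5856) cross=44.701; C₋=(7.9767,-4.5723) cross=-44.701
  mode + wants cross > 0 → take C=(6.5153,3.5856) (cross=44.701)
ex = (C−B)/|BC| = (0.7926,0.6098); ey = (-0.6098,0.7926)
P = B + 0.86·ex + -0.71·ey = (0.4965,-1.9405)

0.50 -1.94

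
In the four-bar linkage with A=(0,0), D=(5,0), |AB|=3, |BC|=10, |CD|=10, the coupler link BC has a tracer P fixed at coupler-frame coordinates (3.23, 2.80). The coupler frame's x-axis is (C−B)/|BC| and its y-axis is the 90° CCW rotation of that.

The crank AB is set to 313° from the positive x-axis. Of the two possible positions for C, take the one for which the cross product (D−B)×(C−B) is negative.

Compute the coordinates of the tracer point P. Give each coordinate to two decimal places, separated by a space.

6.32 -2.33

A=(0,0), D=(5.00,0)
B = A + 3.00·(cos313°, sin313°) = (2.0460, -2.1941)
|BD| = 3.6797
circle(B,10.00) ∩ circle(D,10.00): a=1.8398, h=9.8293
  candidates: C₊=(-2.3379,6.7938) cross=36.169; C₋=(9.3839,-8.9879) cross=-36.169
  mode - wants cross < 0 → take C=(9.3839,-8.9879) (cross=-36.169)
ex = (C−B)/|BC| = (0.7338,-0.6794); ey = (0.6794,0.7338)
P = B + 3.23·ex + 2.80·ey = (6.3184,-2.3339)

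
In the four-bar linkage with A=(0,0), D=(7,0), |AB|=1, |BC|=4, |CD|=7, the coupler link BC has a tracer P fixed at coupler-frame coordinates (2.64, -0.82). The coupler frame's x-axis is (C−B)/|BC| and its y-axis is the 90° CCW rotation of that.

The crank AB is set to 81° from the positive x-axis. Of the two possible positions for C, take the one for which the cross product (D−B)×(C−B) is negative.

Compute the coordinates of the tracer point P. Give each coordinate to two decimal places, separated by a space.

-0.32 -1.74

A=(0,0), D=(7.00,0)
B = A + 1.00·(cos81°, sin81°) = (0.1564, 0.9877)
|BD| = 6.9145
circle(B,4.00) ∩ circle(D,7.00): a=1.0709, h=3.8540
  candidates: C₊=(1.7669,4.6492) cross=26.648; C₋=(0.6659,-2.9797) cross=-26.648
  mode - wants cross < 0 → take C=(0.6659,-2.9797) (cross=-26.648)
ex = (C−B)/|BC| = (0.1274,-0.9919); ey = (0.9919,0.1274)
P = B + 2.64·ex + -0.82·ey = (-0.3207,-1.7352)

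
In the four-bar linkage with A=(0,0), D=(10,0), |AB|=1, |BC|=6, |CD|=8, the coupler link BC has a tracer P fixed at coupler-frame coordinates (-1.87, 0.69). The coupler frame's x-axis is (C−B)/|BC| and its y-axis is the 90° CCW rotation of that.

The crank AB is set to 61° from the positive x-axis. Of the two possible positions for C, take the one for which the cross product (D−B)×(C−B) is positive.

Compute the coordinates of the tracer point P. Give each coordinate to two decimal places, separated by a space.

A=(0,0), D=(10.00,0)
B = A + 1.00·(cos61°, sin61°) = (0.4848, 0.8746)
|BD| = 9.5553
circle(B,6.00) ∩ circle(D,8.00): a=3.3125, h=5.0027
  candidates: C₊=(4.2413,5.5532) cross=47.803; C₋=(3.3255,-4.4103) cross=-47.803
  mode + wants cross > 0 → take C=(4.2413,5.5532) (cross=47.803)
ex = (C−B)/|BC| = (0.6261,0.7798); ey = (-0.7798,0.6261)
P = B + -1.87·ex + 0.69·ey = (-1.2240,-0.1515)

-1.22 -0.15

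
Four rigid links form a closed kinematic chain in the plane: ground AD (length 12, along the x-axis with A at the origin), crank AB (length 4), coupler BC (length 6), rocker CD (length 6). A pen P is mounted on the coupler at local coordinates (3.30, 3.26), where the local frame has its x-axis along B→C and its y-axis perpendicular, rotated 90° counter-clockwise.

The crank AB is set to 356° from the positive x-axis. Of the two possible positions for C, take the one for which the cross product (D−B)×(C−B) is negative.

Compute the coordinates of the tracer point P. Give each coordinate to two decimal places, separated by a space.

A=(0,0), D=(12.00,0)
B = A + 4.00·(cos356°, sin356°) = (3.9903, -0.2790)
|BD| = 8.0146
circle(B,6.00) ∩ circle(D,6.00): a=4.0073, h=4.4656
  candidates: C₊=(7.8397,4.3234) cross=35.790; C₋=(8.1506,-4.6024) cross=-35.790
  mode - wants cross < 0 → take C=(8.1506,-4.6024) (cross=-35.790)
ex = (C−B)/|BC| = (0.6934,-0.7206); ey = (0.7206,0.6934)
P = B + 3.30·ex + 3.26·ey = (8.6275,-0.3964)

8.63 -0.40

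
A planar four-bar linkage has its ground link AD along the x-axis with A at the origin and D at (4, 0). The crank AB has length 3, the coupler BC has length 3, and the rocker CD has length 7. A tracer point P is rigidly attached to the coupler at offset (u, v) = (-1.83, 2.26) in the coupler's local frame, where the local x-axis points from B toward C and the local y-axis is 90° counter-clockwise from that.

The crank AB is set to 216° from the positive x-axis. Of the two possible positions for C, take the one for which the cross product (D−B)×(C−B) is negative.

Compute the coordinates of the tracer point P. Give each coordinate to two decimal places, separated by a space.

-1.00 0.77

A=(0,0), D=(4.00,0)
B = A + 3.00·(cos216°, sin216°) = (-2.4271, -1.7634)
|BD| = 6.6646
circle(B,3.00) ∩ circle(D,7.00): a=0.3313, h=2.9816
  candidates: C₊=(-2.8964,1.1997) cross=19.871; C₋=(-1.3186,-4.5511) cross=-19.871
  mode - wants cross < 0 → take C=(-1.3186,-4.5511) (cross=-19.871)
ex = (C−B)/|BC| = (0.3695,-0.9292); ey = (0.9292,0.3695)
P = B + -1.83·ex + 2.26·ey = (-1.0031,0.7722)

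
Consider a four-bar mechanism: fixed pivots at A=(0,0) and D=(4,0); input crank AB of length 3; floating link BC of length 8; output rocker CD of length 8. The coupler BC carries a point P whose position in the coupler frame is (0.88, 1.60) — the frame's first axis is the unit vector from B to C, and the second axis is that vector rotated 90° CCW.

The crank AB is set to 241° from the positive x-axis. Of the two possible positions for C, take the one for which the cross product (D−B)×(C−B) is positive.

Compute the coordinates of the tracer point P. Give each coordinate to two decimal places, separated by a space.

-3.10 -1.84

A=(0,0), D=(4.00,0)
B = A + 3.00·(cos241°, sin241°) = (-1.4544, -2.6239)
|BD| = 6.0527
circle(B,8.00) ∩ circle(D,8.00): a=3.0264, h=7.4055
  candidates: C₊=(-1.9375,5.3615) cross=44.823; C₋=(4.4831,-7.9854) cross=-44.823
  mode + wants cross > 0 → take C=(-1.9375,5.3615) (cross=44.823)
ex = (C−B)/|BC| = (-0.0604,0.9982); ey = (-0.9982,-0.0604)
P = B + 0.88·ex + 1.60·ey = (-3.1046,-1.8421)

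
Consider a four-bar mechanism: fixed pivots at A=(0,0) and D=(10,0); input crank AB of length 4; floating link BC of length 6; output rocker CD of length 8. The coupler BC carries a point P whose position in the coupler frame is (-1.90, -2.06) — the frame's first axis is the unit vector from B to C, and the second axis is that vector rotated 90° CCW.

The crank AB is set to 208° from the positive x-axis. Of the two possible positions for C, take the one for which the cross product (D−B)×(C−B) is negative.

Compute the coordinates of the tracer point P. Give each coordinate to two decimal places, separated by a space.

A=(0,0), D=(10.00,0)
B = A + 4.00·(cos208°, sin208°) = (-3.5318, -1.8779)
|BD| = 13.6615
circle(B,6.00) ∩ circle(D,8.00): a=5.8060, h=1.5136
  candidates: C₊=(2.0110,0.4194) cross=20.678; C₋=(2.4271,-2.5790) cross=-20.678
  mode - wants cross < 0 → take C=(2.4271,-2.5790) (cross=-20.678)
ex = (C−B)/|BC| = (0.9931,-0.1169); ey = (0.1169,0.9931)
P = B + -1.90·ex + -2.06·ey = (-5.6595,-3.7018)

-5.66 -3.70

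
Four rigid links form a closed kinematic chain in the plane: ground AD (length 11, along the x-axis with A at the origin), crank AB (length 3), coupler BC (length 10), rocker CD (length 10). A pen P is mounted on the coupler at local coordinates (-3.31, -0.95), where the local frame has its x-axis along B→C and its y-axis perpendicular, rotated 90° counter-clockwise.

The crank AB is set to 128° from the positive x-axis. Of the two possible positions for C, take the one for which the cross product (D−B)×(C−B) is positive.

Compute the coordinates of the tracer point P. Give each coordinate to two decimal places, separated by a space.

-3.83 -0.45

A=(0,0), D=(11.00,0)
B = A + 3.00·(cos128°, sin128°) = (-1.8470, 2.3640)
|BD| = 13.0627
circle(B,10.00) ∩ circle(D,10.00): a=6.5313, h=7.5724
  candidates: C₊=(5.9469,8.6294) cross=98.916; C₋=(3.2061,-6.2654) cross=-98.916
  mode + wants cross > 0 → take C=(5.9469,8.6294) (cross=98.916)
ex = (C−B)/|BC| = (0.7794,0.6265); ey = (-0.6265,0.7794)
P = B + -3.31·ex + -0.95·ey = (-3.8316,-0.4502)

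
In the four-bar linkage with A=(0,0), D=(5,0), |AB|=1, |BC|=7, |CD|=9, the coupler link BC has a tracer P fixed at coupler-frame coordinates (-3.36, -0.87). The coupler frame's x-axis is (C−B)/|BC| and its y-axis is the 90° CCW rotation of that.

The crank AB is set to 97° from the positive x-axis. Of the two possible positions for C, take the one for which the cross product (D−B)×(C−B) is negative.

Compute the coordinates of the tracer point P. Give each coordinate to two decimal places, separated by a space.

A=(0,0), D=(5.00,0)
B = A + 1.00·(cos97°, sin97°) = (-0.1219, 0.9925)
|BD| = 5.2172
circle(B,7.00) ∩ circle(D,9.00): a=-0.4582, h=6.9850
  candidates: C₊=(0.7571,7.9371) cross=36.442; C₋=(-1.9006,-5.7777) cross=-36.442
  mode - wants cross < 0 → take C=(-1.9006,-5.7777) (cross=-36.442)
ex = (C−B)/|BC| = (-0.2541,-0.9672); ey = (0.9672,-0.2541)
P = B + -3.36·ex + -0.87·ey = (-0.1095,4.4633)

-0.11 4.46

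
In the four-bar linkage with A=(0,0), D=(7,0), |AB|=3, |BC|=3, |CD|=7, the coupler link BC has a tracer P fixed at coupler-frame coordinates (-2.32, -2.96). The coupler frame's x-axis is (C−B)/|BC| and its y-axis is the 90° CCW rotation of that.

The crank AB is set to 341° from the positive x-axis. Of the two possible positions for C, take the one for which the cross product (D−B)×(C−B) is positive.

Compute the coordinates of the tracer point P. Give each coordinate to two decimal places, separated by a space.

5.99 1.07

A=(0,0), D=(7.00,0)
B = A + 3.00·(cos341°, sin341°) = (2.8366, -0.9767)
|BD| = 4.2765
circle(B,3.00) ∩ circle(D,7.00): a=-2.5385, h=1.5987
  candidates: C₊=(0.0000,0.0000) cross=6.837; C₋=(0.7303,-3.1130) cross=-6.837
  mode + wants cross > 0 → take C=(0.0000,0.0000) (cross=6.837)
ex = (C−B)/|BC| = (-0.9455,0.3256); ey = (-0.3256,-0.9455)
P = B + -2.32·ex + -2.96·ey = (5.9938,1.0667)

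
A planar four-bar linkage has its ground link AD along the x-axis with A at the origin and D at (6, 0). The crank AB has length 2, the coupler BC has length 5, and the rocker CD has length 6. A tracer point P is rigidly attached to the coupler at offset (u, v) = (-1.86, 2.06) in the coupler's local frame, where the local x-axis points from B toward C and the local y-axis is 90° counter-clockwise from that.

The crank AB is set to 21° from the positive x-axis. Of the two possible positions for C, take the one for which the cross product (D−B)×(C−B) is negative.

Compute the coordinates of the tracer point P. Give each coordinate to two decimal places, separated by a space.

3.95 2.55

A=(0,0), D=(6.00,0)
B = A + 2.00·(cos21°, sin21°) = (1.8672, 0.7167)
|BD| = 4.1945
circle(B,5.00) ∩ circle(D,6.00): a=0.7860, h=4.9378
  candidates: C₊=(3.4854,5.4476) cross=20.712; C₋=(1.7979,-4.2828) cross=-20.712
  mode - wants cross < 0 → take C=(1.7979,-4.2828) (cross=-20.712)
ex = (C−B)/|BC| = (-0.0139,-0.9999); ey = (0.9999,-0.0139)
P = B + -1.86·ex + 2.06·ey = (3.9527,2.5480)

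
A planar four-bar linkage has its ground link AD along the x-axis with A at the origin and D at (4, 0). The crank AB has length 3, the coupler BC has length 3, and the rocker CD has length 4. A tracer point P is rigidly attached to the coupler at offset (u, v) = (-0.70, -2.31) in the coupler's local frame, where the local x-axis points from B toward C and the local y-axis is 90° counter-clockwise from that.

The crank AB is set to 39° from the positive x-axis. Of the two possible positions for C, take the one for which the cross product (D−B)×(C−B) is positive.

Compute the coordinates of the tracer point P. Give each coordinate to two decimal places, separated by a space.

3.43 -0.26

A=(0,0), D=(4.00,0)
B = A + 3.00·(cos39°, sin39°) = (2.3314, 1.8880)
|BD| = 2.5196
circle(B,3.00) ∩ circle(D,4.00): a=-0.1293, h=2.9972
  candidates: C₊=(4.4916,3.9697) cross=7.552; C₋=(0.0000,0.0000) cross=-7.552
  mode + wants cross > 0 → take C=(4.4916,3.9697) (cross=7.552)
ex = (C−B)/|BC| = (0.7201,0.6939); ey = (-0.6939,0.7201)
P = B + -0.70·ex + -2.31·ey = (3.4303,-0.2611)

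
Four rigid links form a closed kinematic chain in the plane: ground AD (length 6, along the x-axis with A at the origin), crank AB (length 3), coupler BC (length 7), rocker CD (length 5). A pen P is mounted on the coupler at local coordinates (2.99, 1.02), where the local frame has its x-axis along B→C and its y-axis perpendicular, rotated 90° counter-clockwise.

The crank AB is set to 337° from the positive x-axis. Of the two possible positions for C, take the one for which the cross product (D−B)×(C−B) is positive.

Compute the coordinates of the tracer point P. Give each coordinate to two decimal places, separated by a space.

3.27 1.95

A=(0,0), D=(6.00,0)
B = A + 3.00·(cos337°, sin337°) = (2.7615, -1.1722)
|BD| = 3.4441
circle(B,7.00) ∩ circle(D,5.00): a=5.2063, h=4.6792
  candidates: C₊=(6.0644,4.9996) cross=16.116; C₋=(9.2495,-3.8001) cross=-16.116
  mode + wants cross > 0 → take C=(6.0644,4.9996) (cross=16.116)
ex = (C−B)/|BC| = (0.4718,0.8817); ey = (-0.8817,0.4718)
P = B + 2.99·ex + 1.02·ey = (3.2730,1.9453)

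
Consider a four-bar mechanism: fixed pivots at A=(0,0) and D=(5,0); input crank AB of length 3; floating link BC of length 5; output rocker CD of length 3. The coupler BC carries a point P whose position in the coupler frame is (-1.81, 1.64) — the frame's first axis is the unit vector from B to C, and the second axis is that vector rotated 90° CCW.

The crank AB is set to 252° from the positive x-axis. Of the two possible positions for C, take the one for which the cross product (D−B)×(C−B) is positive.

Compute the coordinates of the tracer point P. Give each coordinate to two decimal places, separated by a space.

A=(0,0), D=(5.00,0)
B = A + 3.00·(cos252°, sin252°) = (-0.9271, -2.8532)
|BD| = 6.5780
circle(B,5.00) ∩ circle(D,3.00): a=4.5052, h=2.1687
  candidates: C₊=(2.1916,1.0550) cross=14.266; C₋=(4.0729,-2.8532) cross=-14.266
  mode + wants cross > 0 → take C=(2.1916,1.0550) (cross=14.266)
ex = (C−B)/|BC| = (0.6237,0.7816); ey = (-0.7816,0.6237)
P = B + -1.81·ex + 1.64·ey = (-3.3379,-3.2450)

-3.34 -3.25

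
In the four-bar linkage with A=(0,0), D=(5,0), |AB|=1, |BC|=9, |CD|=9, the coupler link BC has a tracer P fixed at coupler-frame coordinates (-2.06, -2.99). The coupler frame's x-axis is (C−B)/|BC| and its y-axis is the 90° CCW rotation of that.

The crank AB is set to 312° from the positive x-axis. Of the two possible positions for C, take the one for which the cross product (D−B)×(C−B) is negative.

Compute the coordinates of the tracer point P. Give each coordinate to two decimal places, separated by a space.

A=(0,0), D=(5.00,0)
B = A + 1.00·(cos312°, sin312°) = (0.6691, -0.7431)
|BD| = 4.3942
circle(B,9.00) ∩ circle(D,9.00): a=2.1971, h=8.7277
  candidates: C₊=(1.3585,8.2304) cross=38.351; C₋=(4.3106,-8.9736) cross=-38.351
  mode - wants cross < 0 → take C=(4.3106,-8.9736) (cross=-38.351)
ex = (C−B)/|BC| = (0.4046,-0.9145); ey = (0.9145,0.4046)
P = B + -2.06·ex + -2.99·ey = (-2.8987,-0.0691)

-2.90 -0.07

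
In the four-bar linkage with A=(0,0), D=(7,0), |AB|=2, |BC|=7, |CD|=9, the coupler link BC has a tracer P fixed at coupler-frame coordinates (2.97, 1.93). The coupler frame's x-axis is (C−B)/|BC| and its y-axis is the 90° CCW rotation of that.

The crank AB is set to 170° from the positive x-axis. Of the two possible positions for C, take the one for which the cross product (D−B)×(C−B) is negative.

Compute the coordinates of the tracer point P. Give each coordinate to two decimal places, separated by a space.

0.88 -1.76

A=(0,0), D=(7.00,0)
B = A + 2.00·(cos170°, sin170°) = (-1.9696, 0.3473)
|BD| = 8.9763
circle(B,7.00) ∩ circle(D,9.00): a=2.7057, h=6.4559
  candidates: C₊=(0.9838,6.6937) cross=57.951; C₋=(0.4843,-6.2085) cross=-57.951
  mode - wants cross < 0 → take C=(0.4843,-6.2085) (cross=-57.951)
ex = (C−B)/|BC| = (0.3506,-0.9365); ey = (0.9365,0.3506)
P = B + 2.97·ex + 1.93·ey = (0.8791,-1.7577)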